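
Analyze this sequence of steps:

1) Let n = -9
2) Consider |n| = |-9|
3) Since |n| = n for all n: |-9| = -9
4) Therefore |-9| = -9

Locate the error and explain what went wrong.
Step 3: Since |n| = n for all n: |-9| = -9

Step 3 incorrectly states that |n| = n for all n. The correct definition is |n| = n when n >= 0, and |n| = -n when n < 0. Since -9 < 0, we have |-9| = -(-9) = 9, not -9.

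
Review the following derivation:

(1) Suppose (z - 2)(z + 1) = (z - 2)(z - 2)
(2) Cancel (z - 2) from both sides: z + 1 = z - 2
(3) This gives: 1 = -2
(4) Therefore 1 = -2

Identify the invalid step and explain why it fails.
Step 2: Cancel (z - 2) from both sides: z + 1 = z - 2

Step 2 cancels (z - 2) from both sides. This is only valid if (z - 2) ≠ 0, i.e., z ≠ 2. When z = 2, both sides equal zero regardless of the other factors. The correct approach requires considering z = 2 as a separate case.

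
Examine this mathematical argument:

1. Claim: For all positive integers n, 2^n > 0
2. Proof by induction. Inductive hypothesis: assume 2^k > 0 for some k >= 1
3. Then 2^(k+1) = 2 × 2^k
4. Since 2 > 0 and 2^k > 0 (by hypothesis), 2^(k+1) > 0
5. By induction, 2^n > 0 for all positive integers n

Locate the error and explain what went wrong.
Step 5: By induction, 2^n > 0 for all positive integers n

Step 5 concludes the proof by induction, but no base case was ever established. A valid induction proof requires: (1) a base case proving 2^1 > 0, and (2) an inductive step showing IF 2^k > 0 THEN 2^(k+1) > 0. Steps 2-4 correctly establish the inductive step, but without the base case the conclusion in step 5 does not follow.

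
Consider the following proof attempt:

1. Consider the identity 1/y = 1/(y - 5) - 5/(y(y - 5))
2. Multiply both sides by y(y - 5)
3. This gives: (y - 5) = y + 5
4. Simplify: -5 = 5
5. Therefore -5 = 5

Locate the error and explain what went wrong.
Step 3: This gives: (y - 5) = y + 5

Step 3 makes a sign error when clearing denominators. Multiplying -5/(y(y - 5)) by y(y - 5) gives -5, not +5. The correct result is (y - 5) = y - 5, which is trivially true, not (y - 5) = y + 5. (Step 1 is a valid identity: 1/(y - 5) - 5/(y(y - 5)) = (y - 5)/(y(y - 5)) = 1/y.)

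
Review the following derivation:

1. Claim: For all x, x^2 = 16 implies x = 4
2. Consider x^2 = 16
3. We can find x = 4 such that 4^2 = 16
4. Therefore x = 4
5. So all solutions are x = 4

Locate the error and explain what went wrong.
Step 4: Therefore x = 4

Step 4 incorrectly concludes that x = 4 is the only solution. The proof shows that x = 4 is A solution (existence), but does not show it is the ONLY solution (uniqueness). In fact, x = -4 is also a solution since (-4)^2 = 16. Finding one solution doesn't prove there are no others.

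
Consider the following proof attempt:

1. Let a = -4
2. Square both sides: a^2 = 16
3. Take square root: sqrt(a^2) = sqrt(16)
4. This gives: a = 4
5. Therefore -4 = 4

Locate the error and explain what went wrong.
Step 4: This gives: a = 4

Step 4 incorrectly states that sqrt(a^2) = a. The correct identity is sqrt(a^2) = |a|. Since a = -4 < 0, we have sqrt(a^2) = |-4| = 4, not a = -4.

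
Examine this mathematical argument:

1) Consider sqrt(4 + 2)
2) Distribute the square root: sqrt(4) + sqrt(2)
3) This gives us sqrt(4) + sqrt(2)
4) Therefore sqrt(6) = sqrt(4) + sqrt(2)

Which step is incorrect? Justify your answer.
Step 2: Distribute the square root: sqrt(4) + sqrt(2)

Step 2 incorrectly 'distributes' the square root over addition. The square root function does not distribute: sqrt(a + b) ≠ sqrt(a) + sqrt(b). In fact, sqrt(4 + 2) = sqrt(6) ≈ 2.4495, while sqrt(4) + sqrt(2) ≈ 3.4142.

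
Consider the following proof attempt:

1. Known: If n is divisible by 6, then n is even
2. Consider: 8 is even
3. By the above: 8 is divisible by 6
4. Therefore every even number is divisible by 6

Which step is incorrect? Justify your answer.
Step 3: By the above: 8 is divisible by 6

Step 3 commits the fallacy of affirming the consequent. The known fact 'divisible by 6 → even' does NOT imply 'even → divisible by 6'. That would be the converse, which is false. For example, 8 is even but 8 ÷ 6 = 1.33, which is not an integer.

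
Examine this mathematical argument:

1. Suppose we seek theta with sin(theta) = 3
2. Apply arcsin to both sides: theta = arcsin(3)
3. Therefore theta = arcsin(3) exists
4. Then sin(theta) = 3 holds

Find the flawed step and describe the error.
Step 2: Apply arcsin to both sides: theta = arcsin(3)

Step 2 applies arcsin to 3. However, arcsin(x) is only defined for x in [-1, 1] because sin(theta) can only produce values in that range. Since |3| > 1, arcsin(3) is undefined. There is no angle whose sine equals 3.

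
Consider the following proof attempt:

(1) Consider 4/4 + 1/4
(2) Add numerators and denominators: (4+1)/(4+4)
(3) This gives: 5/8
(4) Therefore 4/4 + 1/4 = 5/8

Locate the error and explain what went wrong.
Step 2: Add numerators and denominators: (4+1)/(4+4)

Step 2 incorrectly adds fractions by separately adding numerators and denominators. This is wrong. The correct method requires a common denominator: 4/4 + 1/4 = (4×4 + 1×4)/(4×4) = 20/16 = 5/4. The method used gives 5/8, which is different.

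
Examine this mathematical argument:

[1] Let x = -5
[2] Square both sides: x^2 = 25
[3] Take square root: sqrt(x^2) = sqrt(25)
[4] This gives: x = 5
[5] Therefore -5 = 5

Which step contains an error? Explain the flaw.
Step 4: This gives: x = 5

Step 4 incorrectly states that sqrt(x^2) = x. The correct identity is sqrt(x^2) = |x|. Since x = -5 < 0, we have sqrt(x^2) = |-5| = 5, not x = -5.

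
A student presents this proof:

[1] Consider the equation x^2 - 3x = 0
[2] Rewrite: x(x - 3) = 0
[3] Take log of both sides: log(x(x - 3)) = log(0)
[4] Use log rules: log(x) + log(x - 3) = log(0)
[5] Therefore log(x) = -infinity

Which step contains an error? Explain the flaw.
Step 3: Take log of both sides: log(x(x - 3)) = log(0)

Step 3 takes the logarithm of both sides, resulting in log(0) on the right side. The logarithm is only defined for positive numbers; log(0) is undefined (approaches negative infinity). This operation is invalid.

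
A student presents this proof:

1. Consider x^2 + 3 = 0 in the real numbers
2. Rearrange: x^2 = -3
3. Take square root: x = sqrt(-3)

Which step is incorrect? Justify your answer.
Step 3: Take square root: x = sqrt(-3)

Step 3 takes the square root of -3, which is negative. In the real number system, the square root of a negative number is undefined. The equation x^2 + 3 = 0 has no real solutions. Square roots of negative numbers only exist in the complex numbers.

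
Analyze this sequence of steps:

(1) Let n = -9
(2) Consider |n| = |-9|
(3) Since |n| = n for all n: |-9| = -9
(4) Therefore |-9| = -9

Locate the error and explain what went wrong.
Step 3: Since |n| = n for all n: |-9| = -9

Step 3 incorrectly states that |n| = n for all n. The correct definition is |n| = n when n >= 0, and |n| = -n when n < 0. Since -9 < 0, we have |-9| = -(-9) = 9, not -9.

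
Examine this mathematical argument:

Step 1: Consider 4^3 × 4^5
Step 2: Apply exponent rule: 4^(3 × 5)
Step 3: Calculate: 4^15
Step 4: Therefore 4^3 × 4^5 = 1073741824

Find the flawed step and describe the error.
Step 2: Apply exponent rule: 4^(3 × 5)

Step 2 incorrectly states that a^b × a^c = a^(b×c). The correct rule is a^b × a^c = a^(b+c). The actual value is 4^3 × 4^5 = 4^8 = 65536, not 4^15 = 1073741824.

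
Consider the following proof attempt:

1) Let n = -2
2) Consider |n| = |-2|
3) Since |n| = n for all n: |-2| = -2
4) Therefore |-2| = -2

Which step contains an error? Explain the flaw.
Step 3: Since |n| = n for all n: |-2| = -2

Step 3 incorrectly states that |n| = n for all n. The correct definition is |n| = n when n >= 0, and |n| = -n when n < 0. Since -2 < 0, we have |-2| = -(-2) = 2, not -2.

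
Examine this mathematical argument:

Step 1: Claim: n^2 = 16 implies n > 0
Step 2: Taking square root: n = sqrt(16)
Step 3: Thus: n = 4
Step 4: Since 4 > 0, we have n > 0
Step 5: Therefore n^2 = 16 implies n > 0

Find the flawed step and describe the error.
Step 2: Taking square root: n = sqrt(16)

Step 2 takes the square root and assumes the positive root only. The equation n^2 = 16 actually has two solutions: n = 4 and n = -4. The proof silently assumes n > 0 without justification, then uses this assumption to conclude n > 0, which is circular. The counterexample n = -4 shows the claim is false.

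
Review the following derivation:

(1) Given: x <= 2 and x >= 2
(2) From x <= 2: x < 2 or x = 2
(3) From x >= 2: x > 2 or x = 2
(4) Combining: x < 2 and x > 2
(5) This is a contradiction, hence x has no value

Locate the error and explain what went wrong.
Step 4: Combining: x < 2 and x > 2

Step 4 incorrectly combines the conditions. From x <= 2 and x >= 2, the intersection is x = 2. The error treats the 'or' cases as 'and' requirements. The correct conclusion is that x = 2 is the unique solution, not that no solution exists.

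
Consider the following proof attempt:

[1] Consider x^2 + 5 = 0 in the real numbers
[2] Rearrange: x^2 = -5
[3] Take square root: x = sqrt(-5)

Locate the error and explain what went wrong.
Step 3: Take square root: x = sqrt(-5)

Step 3 takes the square root of -5, which is negative. In the real number system, the square root of a negative number is undefined. The equation x^2 + 5 = 0 has no real solutions. Square roots of negative numbers only exist in the complex numbers.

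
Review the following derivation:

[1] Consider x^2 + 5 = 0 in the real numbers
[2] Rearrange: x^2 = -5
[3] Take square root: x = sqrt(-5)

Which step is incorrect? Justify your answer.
Step 3: Take square root: x = sqrt(-5)

Step 3 takes the square root of -5, which is negative. In the real number system, the square root of a negative number is undefined. The equation x^2 + 5 = 0 has no real solutions. Square roots of negative numbers only exist in the complex numbers.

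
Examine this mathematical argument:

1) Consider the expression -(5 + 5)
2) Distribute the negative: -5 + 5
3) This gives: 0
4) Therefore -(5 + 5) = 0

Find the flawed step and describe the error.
Step 2: Distribute the negative: -5 + 5

Step 2 incorrectly distributes the negative sign. The correct distribution is -(5 + 5) = -5 - 5 = -10. The negative must be applied to both terms, not just the first. The error treats -(5 + 5) as -5 + 5, which equals 0 instead of -10.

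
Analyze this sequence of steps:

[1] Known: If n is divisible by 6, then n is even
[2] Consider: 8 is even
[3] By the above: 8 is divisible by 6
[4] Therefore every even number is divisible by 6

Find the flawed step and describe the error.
Step 3: By the above: 8 is divisible by 6

Step 3 commits the fallacy of affirming the consequent. The known fact 'divisible by 6 → even' does NOT imply 'even → divisible by 6'. That would be the converse, which is false. For example, 8 is even but 8 ÷ 6 = 1.33, which is not an integer.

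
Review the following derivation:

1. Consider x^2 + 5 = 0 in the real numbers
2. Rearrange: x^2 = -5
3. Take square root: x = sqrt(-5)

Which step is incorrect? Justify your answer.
Step 3: Take square root: x = sqrt(-5)

Step 3 takes the square root of -5, which is negative. In the real number system, the square root of a negative number is undefined. The equation x^2 + 5 = 0 has no real solutions. Square roots of negative numbers only exist in the complex numbers.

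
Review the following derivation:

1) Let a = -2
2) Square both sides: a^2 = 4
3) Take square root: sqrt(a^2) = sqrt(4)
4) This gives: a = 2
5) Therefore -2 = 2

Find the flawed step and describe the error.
Step 4: This gives: a = 2

Step 4 incorrectly states that sqrt(a^2) = a. The correct identity is sqrt(a^2) = |a|. Since a = -2 < 0, we have sqrt(a^2) = |-2| = 2, not a = -2.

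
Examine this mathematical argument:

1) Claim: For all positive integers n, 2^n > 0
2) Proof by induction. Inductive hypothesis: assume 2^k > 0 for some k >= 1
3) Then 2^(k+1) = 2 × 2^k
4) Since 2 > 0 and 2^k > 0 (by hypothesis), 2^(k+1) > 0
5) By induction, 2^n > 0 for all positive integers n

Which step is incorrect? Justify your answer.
Step 5: By induction, 2^n > 0 for all positive integers n

Step 5 concludes the proof by induction, but no base case was ever established. A valid induction proof requires: (1) a base case proving 2^1 > 0, and (2) an inductive step showing IF 2^k > 0 THEN 2^(k+1) > 0. Steps 2-4 correctly establish the inductive step, but without the base case the conclusion in step 5 does not follow.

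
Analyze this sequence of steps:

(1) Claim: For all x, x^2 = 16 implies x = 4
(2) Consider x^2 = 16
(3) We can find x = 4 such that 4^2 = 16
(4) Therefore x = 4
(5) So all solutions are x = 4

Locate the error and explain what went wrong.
Step 4: Therefore x = 4

Step 4 incorrectly concludes that x = 4 is the only solution. The proof shows that x = 4 is A solution (existence), but does not show it is the ONLY solution (uniqueness). In fact, x = -4 is also a solution since (-4)^2 = 16. Finding one solution doesn't prove there are no others.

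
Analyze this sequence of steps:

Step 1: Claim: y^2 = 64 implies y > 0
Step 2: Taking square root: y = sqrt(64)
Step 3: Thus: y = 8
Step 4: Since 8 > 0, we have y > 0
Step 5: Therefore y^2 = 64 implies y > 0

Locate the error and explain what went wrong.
Step 2: Taking square root: y = sqrt(64)

Step 2 takes the square root and assumes the positive root only. The equation y^2 = 64 actually has two solutions: y = 8 and y = -8. The proof silently assumes y > 0 without justification, then uses this assumption to conclude y > 0, which is circular. The counterexample y = -8 shows the claim is false.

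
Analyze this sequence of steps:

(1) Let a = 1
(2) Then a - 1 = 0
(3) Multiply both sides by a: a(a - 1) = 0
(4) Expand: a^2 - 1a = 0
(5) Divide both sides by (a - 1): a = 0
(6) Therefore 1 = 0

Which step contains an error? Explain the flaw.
Step 5: Divide both sides by (a - 1): a = 0

Step 5 divides both sides by (a - 1). However, since a = 1, we have (a - 1) = 0. Division by zero is undefined, making this step invalid.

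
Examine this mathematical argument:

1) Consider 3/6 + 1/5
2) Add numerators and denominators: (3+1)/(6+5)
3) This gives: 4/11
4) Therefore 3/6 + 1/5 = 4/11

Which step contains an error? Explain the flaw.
Step 2: Add numerators and denominators: (3+1)/(6+5)

Step 2 incorrectly adds fractions by separately adding numerators and denominators. This is wrong. The correct method requires a common denominator: 3/6 + 1/5 = (3×5 + 1×6)/(6×5) = 21/30 = 7/10. The method used gives 4/11, which is different.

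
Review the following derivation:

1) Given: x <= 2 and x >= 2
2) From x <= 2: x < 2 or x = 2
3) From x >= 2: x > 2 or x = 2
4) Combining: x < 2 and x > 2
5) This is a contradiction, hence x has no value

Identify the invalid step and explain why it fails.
Step 4: Combining: x < 2 and x > 2

Step 4 incorrectly combines the conditions. From x <= 2 and x >= 2, the intersection is x = 2. The error treats the 'or' cases as 'and' requirements. The correct conclusion is that x = 2 is the unique solution, not that no solution exists.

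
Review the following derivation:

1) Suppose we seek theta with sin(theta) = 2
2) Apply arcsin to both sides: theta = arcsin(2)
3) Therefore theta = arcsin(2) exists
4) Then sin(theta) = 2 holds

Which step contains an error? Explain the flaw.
Step 2: Apply arcsin to both sides: theta = arcsin(2)

Step 2 applies arcsin to 2. However, arcsin(x) is only defined for x in [-1, 1] because sin(theta) can only produce values in that range. Since |2| > 1, arcsin(2) is undefined. There is no angle whose sine equals 2.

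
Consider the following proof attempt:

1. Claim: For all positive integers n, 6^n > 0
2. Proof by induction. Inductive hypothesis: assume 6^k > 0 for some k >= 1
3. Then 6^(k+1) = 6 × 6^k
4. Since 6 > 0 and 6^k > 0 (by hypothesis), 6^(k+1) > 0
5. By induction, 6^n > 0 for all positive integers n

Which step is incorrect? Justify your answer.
Step 5: By induction, 6^n > 0 for all positive integers n

Step 5 concludes the proof by induction, but no base case was ever established. A valid induction proof requires: (1) a base case proving 6^1 > 0, and (2) an inductive step showing IF 6^k > 0 THEN 6^(k+1) > 0. Steps 2-4 correctly establish the inductive step, but without the base case the conclusion in step 5 does not follow.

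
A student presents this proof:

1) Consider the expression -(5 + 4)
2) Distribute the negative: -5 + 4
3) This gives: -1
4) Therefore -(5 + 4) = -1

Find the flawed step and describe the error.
Step 2: Distribute the negative: -5 + 4

Step 2 incorrectly distributes the negative sign. The correct distribution is -(5 + 4) = -5 - 4 = -9. The negative must be applied to both terms, not just the first. The error treats -(5 + 4) as -5 + 4, which equals -1 instead of -9.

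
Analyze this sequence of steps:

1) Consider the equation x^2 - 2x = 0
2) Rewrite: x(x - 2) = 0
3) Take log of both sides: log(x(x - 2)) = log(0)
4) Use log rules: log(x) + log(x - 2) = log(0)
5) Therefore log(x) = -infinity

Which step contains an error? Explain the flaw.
Step 3: Take log of both sides: log(x(x - 2)) = log(0)

Step 3 takes the logarithm of both sides, resulting in log(0) on the right side. The logarithm is only defined for positive numbers; log(0) is undefined (approaches negative infinity). This operation is invalid.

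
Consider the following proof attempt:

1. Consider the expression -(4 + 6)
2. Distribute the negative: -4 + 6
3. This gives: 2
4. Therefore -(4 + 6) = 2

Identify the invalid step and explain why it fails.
Step 2: Distribute the negative: -4 + 6

Step 2 incorrectly distributes the negative sign. The correct distribution is -(4 + 6) = -4 - 6 = -10. The negative must be applied to both terms, not just the first. The error treats -(4 + 6) as -4 + 6, which equals 2 instead of -10.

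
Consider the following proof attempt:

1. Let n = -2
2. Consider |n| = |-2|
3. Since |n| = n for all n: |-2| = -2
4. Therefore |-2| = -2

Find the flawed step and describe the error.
Step 3: Since |n| = n for all n: |-2| = -2

Step 3 incorrectly states that |n| = n for all n. The correct definition is |n| = n when n >= 0, and |n| = -n when n < 0. Since -2 < 0, we have |-2| = -(-2) = 2, not -2.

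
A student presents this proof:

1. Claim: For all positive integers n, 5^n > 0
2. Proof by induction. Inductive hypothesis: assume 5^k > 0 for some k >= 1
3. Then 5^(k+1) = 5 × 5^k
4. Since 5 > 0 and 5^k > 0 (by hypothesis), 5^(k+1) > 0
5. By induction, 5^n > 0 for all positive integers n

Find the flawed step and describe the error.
Step 5: By induction, 5^n > 0 for all positive integers n

Step 5 concludes the proof by induction, but no base case was ever established. A valid induction proof requires: (1) a base case proving 5^1 > 0, and (2) an inductive step showing IF 5^k > 0 THEN 5^(k+1) > 0. Steps 2-4 correctly establish the inductive step, but without the base case the conclusion in step 5 does not follow.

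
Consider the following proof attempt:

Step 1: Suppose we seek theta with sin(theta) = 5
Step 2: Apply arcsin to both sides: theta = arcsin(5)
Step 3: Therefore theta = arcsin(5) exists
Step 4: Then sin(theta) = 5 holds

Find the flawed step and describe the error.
Step 2: Apply arcsin to both sides: theta = arcsin(5)

Step 2 applies arcsin to 5. However, arcsin(x) is only defined for x in [-1, 1] because sin(theta) can only produce values in that range. Since |5| > 1, arcsin(5) is undefined. There is no angle whose sine equals 5.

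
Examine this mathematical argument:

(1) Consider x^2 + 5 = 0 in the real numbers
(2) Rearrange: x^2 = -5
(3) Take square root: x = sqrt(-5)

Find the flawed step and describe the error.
Step 3: Take square root: x = sqrt(-5)

Step 3 takes the square root of -5, which is negative. In the real number system, the square root of a negative number is undefined. The equation x^2 + 5 = 0 has no real solutions. Square roots of negative numbers only exist in the complex numbers.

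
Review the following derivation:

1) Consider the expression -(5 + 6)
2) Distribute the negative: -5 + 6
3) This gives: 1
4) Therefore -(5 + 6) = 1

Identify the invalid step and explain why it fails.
Step 2: Distribute the negative: -5 + 6

Step 2 incorrectly distributes the negative sign. The correct distribution is -(5 + 6) = -5 - 6 = -11. The negative must be applied to both terms, not just the first. The error treats -(5 + 6) as -5 + 6, which equals 1 instead of -11.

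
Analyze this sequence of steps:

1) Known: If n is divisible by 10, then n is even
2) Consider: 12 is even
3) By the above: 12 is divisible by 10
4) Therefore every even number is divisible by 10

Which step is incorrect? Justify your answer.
Step 3: By the above: 12 is divisible by 10

Step 3 commits the fallacy of affirming the consequent. The known fact 'divisible by 10 → even' does NOT imply 'even → divisible by 10'. That would be the converse, which is false. For example, 12 is even but 12 ÷ 10 = 1.20, which is not an integer.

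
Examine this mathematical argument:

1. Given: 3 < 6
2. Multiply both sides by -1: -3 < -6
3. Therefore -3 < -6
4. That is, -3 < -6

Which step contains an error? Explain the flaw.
Step 2: Multiply both sides by -1: -3 < -6

Step 2 multiplies both sides by -1 but fails to reverse the inequality sign. When multiplying (or dividing) an inequality by a negative number, the direction must be reversed. Since 3 < 6, we should get -3 > -6, i.e., -3 > -6.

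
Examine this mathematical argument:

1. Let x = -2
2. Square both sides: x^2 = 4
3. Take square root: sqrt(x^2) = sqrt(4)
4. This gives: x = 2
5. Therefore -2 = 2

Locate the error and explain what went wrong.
Step 4: This gives: x = 2

Step 4 incorrectly states that sqrt(x^2) = x. The correct identity is sqrt(x^2) = |x|. Since x = -2 < 0, we have sqrt(x^2) = |-2| = 2, not x = -2.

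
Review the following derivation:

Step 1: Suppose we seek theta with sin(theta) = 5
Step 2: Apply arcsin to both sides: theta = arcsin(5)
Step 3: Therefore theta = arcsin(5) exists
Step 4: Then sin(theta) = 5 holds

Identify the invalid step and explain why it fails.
Step 2: Apply arcsin to both sides: theta = arcsin(5)

Step 2 applies arcsin to 5. However, arcsin(x) is only defined for x in [-1, 1] because sin(theta) can only produce values in that range. Since |5| > 1, arcsin(5) is undefined. There is no angle whose sine equals 5.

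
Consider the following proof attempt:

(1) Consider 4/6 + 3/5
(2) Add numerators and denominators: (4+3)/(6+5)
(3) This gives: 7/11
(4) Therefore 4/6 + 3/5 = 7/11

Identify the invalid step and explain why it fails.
Step 2: Add numerators and denominators: (4+3)/(6+5)

Step 2 incorrectly adds fractions by separately adding numerators and denominators. This is wrong. The correct method requires a common denominator: 4/6 + 3/5 = (4×5 + 3×6)/(6×5) = 38/30 = 19/15. The method used gives 7/11, which is different.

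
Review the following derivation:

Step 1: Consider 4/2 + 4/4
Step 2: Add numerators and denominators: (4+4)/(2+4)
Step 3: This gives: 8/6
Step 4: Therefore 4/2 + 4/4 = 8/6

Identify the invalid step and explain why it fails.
Step 2: Add numerators and denominators: (4+4)/(2+4)

Step 2 incorrectly adds fractions by separately adding numerators and denominators. This is wrong. The correct method requires a common denominator: 4/2 + 4/4 = (4×4 + 4×2)/(2×4) = 24/8 = 3. The method used gives 8/6, which is different.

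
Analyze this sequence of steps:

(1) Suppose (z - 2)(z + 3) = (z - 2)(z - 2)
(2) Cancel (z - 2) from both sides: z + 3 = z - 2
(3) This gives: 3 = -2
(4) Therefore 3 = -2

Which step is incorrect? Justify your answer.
Step 2: Cancel (z - 2) from both sides: z + 3 = z - 2

Step 2 cancels (z - 2) from both sides. This is only valid if (z - 2) ≠ 0, i.e., z ≠ 2. When z = 2, both sides equal zero regardless of the other factors. The correct approach requires considering z = 2 as a separate case.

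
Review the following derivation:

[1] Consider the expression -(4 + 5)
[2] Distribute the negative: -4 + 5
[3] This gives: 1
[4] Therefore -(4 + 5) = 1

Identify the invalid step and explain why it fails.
Step 2: Distribute the negative: -4 + 5

Step 2 incorrectly distributes the negative sign. The correct distribution is -(4 + 5) = -4 - 5 = -9. The negative must be applied to both terms, not just the first. The error treats -(4 + 5) as -4 + 5, which equals 1 instead of -9.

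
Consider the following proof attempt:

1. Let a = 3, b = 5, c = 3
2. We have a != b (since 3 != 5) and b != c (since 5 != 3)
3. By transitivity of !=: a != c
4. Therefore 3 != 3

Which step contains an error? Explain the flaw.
Step 3: By transitivity of !=: a != c

Step 3 incorrectly applies transitivity to the '!=' relation. Transitivity states: if a R b and b R c, then a R c. However, '!=' is not transitive. Counterexample: 3 != 5 and 5 != 3, but 3 = 3 (both equal 3). Transitivity holds for relations like <, <=, =, but not for !=.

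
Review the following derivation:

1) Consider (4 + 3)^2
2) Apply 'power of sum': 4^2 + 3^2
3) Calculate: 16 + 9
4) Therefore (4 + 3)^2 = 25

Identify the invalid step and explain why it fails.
Step 2: Apply 'power of sum': 4^2 + 3^2

Step 2 incorrectly applies a non-existent rule '(a+b)^n = a^n + b^n'. This is false in general. The correct expansion uses the binomial theorem. The actual value is (4 + 3)^2 = 7^2 = 49, not 25.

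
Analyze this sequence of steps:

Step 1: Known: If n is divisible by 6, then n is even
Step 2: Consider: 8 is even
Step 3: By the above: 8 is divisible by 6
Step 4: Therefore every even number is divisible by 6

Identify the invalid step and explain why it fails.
Step 3: By the above: 8 is divisible by 6

Step 3 commits the fallacy of affirming the consequent. The known fact 'divisible by 6 → even' does NOT imply 'even → divisible by 6'. That would be the converse, which is false. For example, 8 is even but 8 ÷ 6 = 1.33, which is not an integer.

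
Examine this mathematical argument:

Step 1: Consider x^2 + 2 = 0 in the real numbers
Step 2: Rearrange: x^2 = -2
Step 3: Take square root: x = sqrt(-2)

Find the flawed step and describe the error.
Step 3: Take square root: x = sqrt(-2)

Step 3 takes the square root of -2, which is negative. In the real number system, the square root of a negative number is undefined. The equation x^2 + 2 = 0 has no real solutions. Square roots of negative numbers only exist in the complex numbers.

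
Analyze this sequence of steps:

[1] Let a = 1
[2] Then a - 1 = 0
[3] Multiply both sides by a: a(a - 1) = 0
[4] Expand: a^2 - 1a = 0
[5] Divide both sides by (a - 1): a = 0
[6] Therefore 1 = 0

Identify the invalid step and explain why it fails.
Step 5: Divide both sides by (a - 1): a = 0

Step 5 divides both sides by (a - 1). However, since a = 1, we have (a - 1) = 0. Division by zero is undefined, making this step invalid.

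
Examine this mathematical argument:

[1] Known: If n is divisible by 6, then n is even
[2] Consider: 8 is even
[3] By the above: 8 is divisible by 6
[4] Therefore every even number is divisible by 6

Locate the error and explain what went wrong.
Step 3: By the above: 8 is divisible by 6

Step 3 commits the fallacy of affirming the consequent. The known fact 'divisible by 6 → even' does NOT imply 'even → divisible by 6'. That would be the converse, which is false. For example, 8 is even but 8 ÷ 6 = 1.33, which is not an integer.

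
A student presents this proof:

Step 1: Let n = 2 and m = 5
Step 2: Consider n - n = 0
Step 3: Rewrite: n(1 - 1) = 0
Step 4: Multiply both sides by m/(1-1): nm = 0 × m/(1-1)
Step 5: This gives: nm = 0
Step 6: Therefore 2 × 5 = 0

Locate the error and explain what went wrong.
Step 4: Multiply both sides by m/(1-1): nm = 0 × m/(1-1)

Step 4 multiplies both sides by m/(1-1). However, 1-1 = 0, so this is multiplication by m/0, which is undefined. We cannot multiply by an undefined expression.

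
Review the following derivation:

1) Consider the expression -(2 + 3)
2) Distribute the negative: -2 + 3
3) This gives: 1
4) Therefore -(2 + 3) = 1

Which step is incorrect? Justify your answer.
Step 2: Distribute the negative: -2 + 3

Step 2 incorrectly distributes the negative sign. The correct distribution is -(2 + 3) = -2 - 3 = -5. The negative must be applied to both terms, not just the first. The error treats -(2 + 3) as -2 + 3, which equals 1 instead of -5.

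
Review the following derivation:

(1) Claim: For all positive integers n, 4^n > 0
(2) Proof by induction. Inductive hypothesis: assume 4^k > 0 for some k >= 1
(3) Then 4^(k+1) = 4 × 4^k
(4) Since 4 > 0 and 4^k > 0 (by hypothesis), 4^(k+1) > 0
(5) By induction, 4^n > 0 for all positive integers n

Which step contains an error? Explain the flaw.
Step 5: By induction, 4^n > 0 for all positive integers n

Step 5 concludes the proof by induction, but no base case was ever established. A valid induction proof requires: (1) a base case proving 4^1 > 0, and (2) an inductive step showing IF 4^k > 0 THEN 4^(k+1) > 0. Steps 2-4 correctly establish the inductive step, but without the base case the conclusion in step 5 does not follow.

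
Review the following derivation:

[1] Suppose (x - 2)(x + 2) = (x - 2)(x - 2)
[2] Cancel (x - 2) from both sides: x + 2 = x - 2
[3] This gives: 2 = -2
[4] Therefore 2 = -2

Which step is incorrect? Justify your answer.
Step 2: Cancel (x - 2) from both sides: x + 2 = x - 2

Step 2 cancels (x - 2) from both sides. This is only valid if (x - 2) ≠ 0, i.e., x ≠ 2. When x = 2, both sides equal zero regardless of the other factors. The correct approach requires considering x = 2 as a separate case.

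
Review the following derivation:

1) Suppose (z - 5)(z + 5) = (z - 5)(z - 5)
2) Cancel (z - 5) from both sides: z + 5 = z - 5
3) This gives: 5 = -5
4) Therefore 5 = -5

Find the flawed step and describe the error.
Step 2: Cancel (z - 5) from both sides: z + 5 = z - 5

Step 2 cancels (z - 5) from both sides. This is only valid if (z - 5) ≠ 0, i.e., z ≠ 5. When z = 5, both sides equal zero regardless of the other factors. The correct approach requires considering z = 5 as a separate case.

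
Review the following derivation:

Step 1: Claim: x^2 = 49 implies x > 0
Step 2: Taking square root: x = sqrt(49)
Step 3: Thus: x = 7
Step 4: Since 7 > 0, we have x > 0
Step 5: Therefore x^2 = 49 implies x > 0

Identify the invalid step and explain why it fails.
Step 2: Taking square root: x = sqrt(49)

Step 2 takes the square root and assumes the positive root only. The equation x^2 = 49 actually has two solutions: x = 7 and x = -7. The proof silently assumes x > 0 without justification, then uses this assumption to conclude x > 0, which is circular. The counterexample x = -7 shows the claim is false.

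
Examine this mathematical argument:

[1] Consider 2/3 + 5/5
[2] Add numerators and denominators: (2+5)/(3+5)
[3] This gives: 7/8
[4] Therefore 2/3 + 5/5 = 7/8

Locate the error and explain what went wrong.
Step 2: Add numerators and denominators: (2+5)/(3+5)

Step 2 incorrectly adds fractions by separately adding numerators and denominators. This is wrong. The correct method requires a common denominator: 2/3 + 5/5 = (2×5 + 5×3)/(3×5) = 25/15 = 5/3. The method used gives 7/8, which is different.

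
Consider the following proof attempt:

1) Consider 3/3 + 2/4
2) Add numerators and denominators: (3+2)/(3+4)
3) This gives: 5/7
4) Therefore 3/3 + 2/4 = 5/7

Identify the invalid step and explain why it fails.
Step 2: Add numerators and denominators: (3+2)/(3+4)

Step 2 incorrectly adds fractions by separately adding numerators and denominators. This is wrong. The correct method requires a common denominator: 3/3 + 2/4 = (3×4 + 2×3)/(3×4) = 18/12 = 3/2. The method used gives 5/7, which is different.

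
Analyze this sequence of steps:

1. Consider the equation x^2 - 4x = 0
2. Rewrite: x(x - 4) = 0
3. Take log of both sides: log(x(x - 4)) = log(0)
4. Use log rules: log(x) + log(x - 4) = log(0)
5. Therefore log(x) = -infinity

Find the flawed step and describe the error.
Step 3: Take log of both sides: log(x(x - 4)) = log(0)

Step 3 takes the logarithm of both sides, resulting in log(0) on the right side. The logarithm is only defined for positive numbers; log(0) is undefined (approaches negative infinity). This operation is invalid.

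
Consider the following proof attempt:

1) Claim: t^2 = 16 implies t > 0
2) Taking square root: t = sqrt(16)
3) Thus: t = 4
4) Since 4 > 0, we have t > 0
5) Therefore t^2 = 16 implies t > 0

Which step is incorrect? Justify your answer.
Step 2: Taking square root: t = sqrt(16)

Step 2 takes the square root and assumes the positive root only. The equation t^2 = 16 actually has two solutions: t = 4 and t = -4. The proof silently assumes t > 0 without justification, then uses this assumption to conclude t > 0, which is circular. The counterexample t = -4 shows the claim is false.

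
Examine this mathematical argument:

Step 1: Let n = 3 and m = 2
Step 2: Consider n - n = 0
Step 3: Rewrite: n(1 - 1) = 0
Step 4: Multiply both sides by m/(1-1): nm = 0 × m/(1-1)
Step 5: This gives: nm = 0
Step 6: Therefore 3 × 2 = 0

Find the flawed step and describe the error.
Step 4: Multiply both sides by m/(1-1): nm = 0 × m/(1-1)

Step 4 multiplies both sides by m/(1-1). However, 1-1 = 0, so this is multiplication by m/0, which is undefined. We cannot multiply by an undefined expression.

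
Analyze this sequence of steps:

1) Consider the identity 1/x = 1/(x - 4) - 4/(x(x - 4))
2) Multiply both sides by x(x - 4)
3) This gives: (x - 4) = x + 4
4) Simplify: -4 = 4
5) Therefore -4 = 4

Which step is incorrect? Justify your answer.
Step 3: This gives: (x - 4) = x + 4

Step 3 makes a sign error when clearing denominators. Multiplying -4/(x(x - 4)) by x(x - 4) gives -4, not +4. The correct result is (x - 4) = x - 4, which is trivially true, not (x - 4) = x + 4. (Step 1 is a valid identity: 1/(x - 4) - 4/(x(x - 4)) = (x - 4)/(x(x - 4)) = 1/x.)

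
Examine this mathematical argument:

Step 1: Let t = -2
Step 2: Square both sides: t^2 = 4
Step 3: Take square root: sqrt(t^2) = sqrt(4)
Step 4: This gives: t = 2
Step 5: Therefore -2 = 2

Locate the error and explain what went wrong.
Step 4: This gives: t = 2

Step 4 incorrectly states that sqrt(t^2) = t. The correct identity is sqrt(t^2) = |t|. Since t = -2 < 0, we have sqrt(t^2) = |-2| = 2, not t = -2.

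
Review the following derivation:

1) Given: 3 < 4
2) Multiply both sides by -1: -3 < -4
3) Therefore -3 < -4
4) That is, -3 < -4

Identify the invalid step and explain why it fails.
Step 2: Multiply both sides by -1: -3 < -4

Step 2 multiplies both sides by -1 but fails to reverse the inequality sign. When multiplying (or dividing) an inequality by a negative number, the direction must be reversed. Since 3 < 4, we should get -3 > -4, i.e., -3 > -4.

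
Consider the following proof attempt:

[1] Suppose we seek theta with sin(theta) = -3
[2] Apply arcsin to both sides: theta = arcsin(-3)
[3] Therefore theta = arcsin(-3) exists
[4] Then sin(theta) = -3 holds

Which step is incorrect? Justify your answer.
Step 2: Apply arcsin to both sides: theta = arcsin(-3)

Step 2 applies arcsin to -3. However, arcsin(x) is only defined for x in [-1, 1] because sin(theta) can only produce values in that range. Since |-3| > 1, arcsin(-3) is undefined. There is no angle whose sine equals -3.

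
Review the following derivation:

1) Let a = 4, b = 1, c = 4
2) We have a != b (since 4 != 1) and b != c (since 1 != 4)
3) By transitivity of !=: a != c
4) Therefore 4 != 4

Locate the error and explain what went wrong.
Step 3: By transitivity of !=: a != c

Step 3 incorrectly applies transitivity to the '!=' relation. Transitivity states: if a R b and b R c, then a R c. However, '!=' is not transitive. Counterexample: 4 != 1 and 1 != 4, but 4 = 4 (both equal 4). Transitivity holds for relations like <, <=, =, but not for !=.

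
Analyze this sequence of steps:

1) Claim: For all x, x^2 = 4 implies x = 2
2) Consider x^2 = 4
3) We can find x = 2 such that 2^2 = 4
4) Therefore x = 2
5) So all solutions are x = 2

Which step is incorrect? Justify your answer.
Step 4: Therefore x = 2

Step 4 incorrectly concludes that x = 2 is the only solution. The proof shows that x = 2 is A solution (existence), but does not show it is the ONLY solution (uniqueness). In fact, x = -2 is also a solution since (-2)^2 = 4. Finding one solution doesn't prove there are no others.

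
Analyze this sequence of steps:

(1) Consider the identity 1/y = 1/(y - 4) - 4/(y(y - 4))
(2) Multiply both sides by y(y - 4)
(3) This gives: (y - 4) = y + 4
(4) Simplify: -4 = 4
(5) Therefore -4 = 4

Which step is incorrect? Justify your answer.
Step 3: This gives: (y - 4) = y + 4

Step 3 makes a sign error when clearing denominators. Multiplying -4/(y(y - 4)) by y(y - 4) gives -4, not +4. The correct result is (y - 4) = y - 4, which is trivially true, not (y - 4) = y + 4. (Step 1 is a valid identity: 1/(y - 4) - 4/(y(y - 4)) = (y - 4)/(y(y - 4)) = 1/y.)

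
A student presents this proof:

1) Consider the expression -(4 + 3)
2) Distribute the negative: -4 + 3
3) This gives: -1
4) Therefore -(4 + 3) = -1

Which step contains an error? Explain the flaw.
Step 2: Distribute the negative: -4 + 3

Step 2 incorrectly distributes the negative sign. The correct distribution is -(4 + 3) = -4 - 3 = -7. The negative must be applied to both terms, not just the first. The error treats -(4 + 3) as -4 + 3, which equals -1 instead of -7.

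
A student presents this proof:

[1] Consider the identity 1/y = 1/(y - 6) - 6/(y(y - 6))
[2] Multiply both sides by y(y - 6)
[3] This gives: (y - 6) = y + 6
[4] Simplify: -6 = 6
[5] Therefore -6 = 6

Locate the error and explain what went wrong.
Step 3: This gives: (y - 6) = y + 6

Step 3 makes a sign error when clearing denominators. Multiplying -6/(y(y - 6)) by y(y - 6) gives -6, not +6. The correct result is (y - 6) = y - 6, which is trivially true, not (y - 6) = y + 6. (Step 1 is a valid identity: 1/(y - 6) - 6/(y(y - 6)) = (y - 6)/(y(y - 6)) = 1/y.)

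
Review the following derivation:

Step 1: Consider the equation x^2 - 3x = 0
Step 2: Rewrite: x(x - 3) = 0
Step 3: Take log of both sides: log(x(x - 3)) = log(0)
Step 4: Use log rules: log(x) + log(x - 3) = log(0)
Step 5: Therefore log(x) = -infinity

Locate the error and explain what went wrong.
Step 3: Take log of both sides: log(x(x - 3)) = log(0)

Step 3 takes the logarithm of both sides, resulting in log(0) on the right side. The logarithm is only defined for positive numbers; log(0) is undefined (approaches negative infinity). This operation is invalid.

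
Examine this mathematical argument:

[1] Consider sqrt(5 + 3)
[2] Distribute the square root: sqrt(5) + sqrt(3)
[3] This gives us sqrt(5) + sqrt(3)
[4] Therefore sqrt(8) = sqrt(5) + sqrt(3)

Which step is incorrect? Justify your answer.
Step 2: Distribute the square root: sqrt(5) + sqrt(3)

Step 2 incorrectly 'distributes' the square root over addition. The square root function does not distribute: sqrt(a + b) ≠ sqrt(a) + sqrt(b). In fact, sqrt(5 + 3) = sqrt(8) ≈ 2.8284, while sqrt(5) + sqrt(3) ≈ 3.9681.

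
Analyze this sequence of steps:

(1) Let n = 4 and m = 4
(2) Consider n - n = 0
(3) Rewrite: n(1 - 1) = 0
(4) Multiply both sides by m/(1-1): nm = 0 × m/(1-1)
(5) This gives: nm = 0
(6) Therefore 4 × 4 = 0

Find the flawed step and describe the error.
Step 4: Multiply both sides by m/(1-1): nm = 0 × m/(1-1)

Step 4 multiplies both sides by m/(1-1). However, 1-1 = 0, so this is multiplication by m/0, which is undefined. We cannot multiply by an undefined expression.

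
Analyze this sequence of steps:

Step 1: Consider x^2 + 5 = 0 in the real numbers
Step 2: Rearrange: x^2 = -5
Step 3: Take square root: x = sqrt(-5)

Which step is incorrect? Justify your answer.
Step 3: Take square root: x = sqrt(-5)

Step 3 takes the square root of -5, which is negative. In the real number system, the square root of a negative number is undefined. The equation x^2 + 5 = 0 has no real solutions. Square roots of negative numbers only exist in the complex numbers.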